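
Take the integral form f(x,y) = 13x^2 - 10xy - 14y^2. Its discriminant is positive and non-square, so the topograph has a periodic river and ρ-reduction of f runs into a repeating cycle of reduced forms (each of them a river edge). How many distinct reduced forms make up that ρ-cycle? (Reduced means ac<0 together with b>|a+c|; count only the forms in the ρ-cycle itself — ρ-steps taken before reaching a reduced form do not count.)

D = 828, ⌊√D⌋ = 28
descent: ρ → (-14,10,13)  [lands on river]
river: ρ → (13,16,-11)
river: ρ → (-11,28,1)
river: ρ → (1,28,-11)
river: ρ → (-11,16,13)
river: ρ → (13,10,-14)
river: ρ → (-14,18,9)
river: ρ → (9,18,-14)
ρ-cycle length = 8 (tail of 1 descent step not counted)

8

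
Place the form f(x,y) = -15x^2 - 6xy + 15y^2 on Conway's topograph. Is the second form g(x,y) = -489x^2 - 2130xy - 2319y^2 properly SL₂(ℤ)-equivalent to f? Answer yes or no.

D₁ = 936, D₂ = 936
river cycle of f (length 6): (15, 6, -15), (-15, 24, 6), (6, 24, -15), (-15, 6, 15), (15, 24, -6), (-6, 24, 15)
river cycle of g (length 6): (-15, 24, 6), (6, 24, -15), (-15, 6, 15), (15, 24, -6), (-6, 24, 15), (15, 6, -15)
cycles coincide ⇒ equivalent

yes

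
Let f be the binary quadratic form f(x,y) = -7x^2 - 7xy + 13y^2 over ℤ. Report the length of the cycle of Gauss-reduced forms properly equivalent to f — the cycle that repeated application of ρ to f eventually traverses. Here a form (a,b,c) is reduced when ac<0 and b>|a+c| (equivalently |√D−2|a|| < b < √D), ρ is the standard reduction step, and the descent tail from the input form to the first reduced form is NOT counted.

D = 413, ⌊√D⌋ = 20
descent: ρ → (13,7,-7)  [lands on river]
river: ρ → (-7,7,13)
river: ρ → (13,19,-1)
river: ρ → (-1,19,13)
ρ-cycle length = 4 (tail of 1 descent step not counted)

4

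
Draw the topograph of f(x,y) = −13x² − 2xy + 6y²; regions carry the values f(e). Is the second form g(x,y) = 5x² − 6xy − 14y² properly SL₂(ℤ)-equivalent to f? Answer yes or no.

D₁ = 316, D₂ = 316
river cycle of f (length 6): (6, 14, -5), (-5, 16, 3), (3, 14, -10), (-10, 6, 7), (7, 8, -9), (-9, 10, 6)
river cycle of g (length 6): (5, 14, -6), (-6, 10, 9), (9, 8, -7), (-7, 6, 10), (10, 14, -3), (-3, 16, 5)
cycles differ ⇒ inequivalent

no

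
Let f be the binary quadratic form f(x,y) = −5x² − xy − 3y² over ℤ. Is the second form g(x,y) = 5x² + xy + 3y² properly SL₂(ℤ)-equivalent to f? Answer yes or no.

D₁ = -59, D₂ = -59
f is negative-definite; reduce −f:
−f: flip: (5,1,3)→(3,-1,5)
−f: reduced (well bottom): (3,-1,5) with a≤c, −a<b≤a
flip sign back: reduced form of f is (-3,1,-5)
g: flip: (5,1,3)→(3,-1,5)
g: reduced (well bottom): (3,-1,5) with a≤c, −a<b≤a
reduced forms (-3, 1, -5) vs (3, -1, 5) ⇒ inequivalent

no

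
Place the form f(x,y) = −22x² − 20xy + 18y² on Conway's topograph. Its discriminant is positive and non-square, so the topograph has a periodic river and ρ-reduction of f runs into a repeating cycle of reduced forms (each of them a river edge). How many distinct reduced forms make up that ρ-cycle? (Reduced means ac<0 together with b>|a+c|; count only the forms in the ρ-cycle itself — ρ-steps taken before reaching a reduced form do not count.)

D = 1984, ⌊√D⌋ = 44
descent: ρ → (18,20,-22)  [lands on river]
river: ρ → (-22,24,16)
river: ρ → (16,40,-6)
river: ρ → (-6,44,2)
river: ρ → (2,44,-6)
river: ρ → (-6,40,16)
river: ρ → (16,24,-22)
river: ρ → (-22,20,18)
river: ρ → (18,16,-24)
river: ρ → (-24,32,10)
river: ρ → (10,28,-30)
river: ρ → (-30,32,8)
river: ρ → (8,32,-30)
river: ρ → (-30,28,10)
river: ρ → (10,32,-24)
river: ρ → (-24,16,18)
ρ-cycle length = 16 (tail of 1 descent step not counted)

16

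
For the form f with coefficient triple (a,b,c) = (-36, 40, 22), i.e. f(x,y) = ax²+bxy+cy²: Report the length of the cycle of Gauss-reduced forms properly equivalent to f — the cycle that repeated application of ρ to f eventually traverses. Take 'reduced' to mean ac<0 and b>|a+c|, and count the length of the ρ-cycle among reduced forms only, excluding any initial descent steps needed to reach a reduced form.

D = 4768, ⌊√D⌋ = 69
river: ρ → (22,48,-28)
river: ρ → (-28,64,6)
river: ρ → (6,68,-6)
river: ρ → (-6,64,28)
river: ρ → (28,48,-22)
river: ρ → (-22,40,36)
river: ρ → (36,32,-26)
river: ρ → (-26,20,42)
river: ρ → (42,64,-4)
river: ρ → (-4,64,42)
river: ρ → (42,20,-26)
river: ρ → (-26,32,36)
river: ρ → (36,40,-22)
river: ρ → (-22,48,28)
river: ρ → (28,64,-6)
river: ρ → (-6,68,6)
river: ρ → (6,64,-28)
river: ρ → (-28,48,22)
river: ρ → (22,40,-36)
river: ρ → (-36,32,26)
river: ρ → (26,20,-42)
river: ρ → (-42,64,4)
river: ρ → (4,64,-42)
river: ρ → (-42,20,26)
river: ρ → (26,32,-36)
river: ρ → (-36,40,22)
ρ-cycle length = 26 (tail of 0 descent steps not counted)

26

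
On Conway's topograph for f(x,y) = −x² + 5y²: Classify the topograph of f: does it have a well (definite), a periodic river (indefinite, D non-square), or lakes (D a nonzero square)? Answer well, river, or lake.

D = b²−4ac = 0² − 4·(-1)·5 = 20
D > 0 non-square ⇒ indefinite ⇒ periodic river

river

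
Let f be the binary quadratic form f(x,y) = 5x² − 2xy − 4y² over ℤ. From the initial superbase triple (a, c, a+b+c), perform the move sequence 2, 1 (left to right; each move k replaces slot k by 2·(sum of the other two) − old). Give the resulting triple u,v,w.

start (5,-4,-1) = (f(1,0),f(0,1),f(1,1))
replace slot 2: 2·(5+(-1)) − (-4) = 12 → (5,12,-1)
replace slot 1: 2·(12+(-1)) − 5 = 17 → (17,12,-1)

17,12,-1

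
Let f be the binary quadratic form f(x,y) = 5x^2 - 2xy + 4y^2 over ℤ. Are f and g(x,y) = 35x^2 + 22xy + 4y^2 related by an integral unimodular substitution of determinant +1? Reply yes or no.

D₁ = -76, D₂ = -76
f: flip: (5,-2,4)→(4,2,5)
f: reduced (well bottom): (4,2,5) with a≤c, −a<b≤a
g: flip: (35,22,4)→(4,-22,35)
g: translate: b→2 (≡-22 mod 8), so (4,-22,35)→(4,2,5)
g: reduced (well bottom): (4,2,5) with a≤c, −a<b≤a
reduced forms (4, 2, 5) vs (4, 2, 5) ⇒ equivalent

yes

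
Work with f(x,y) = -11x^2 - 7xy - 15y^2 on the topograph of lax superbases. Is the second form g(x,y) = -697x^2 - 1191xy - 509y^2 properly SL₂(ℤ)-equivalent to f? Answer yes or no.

D₁ = -611, D₂ = -611
f is negative-definite; reduce −f:
−f: reduced (well bottom): (11,7,15) with a≤c, −a<b≤a
flip sign back: reduced form of f is (-11,-7,-15)
g is negative-definite; reduce −g:
−g: translate: b→-203 (≡1191 mod 1394), so (697,1191,509)→(697,-203,15)
−g: flip: (697,-203,15)→(15,203,697)
−g: translate: b→-7 (≡203 mod 30), so (15,203,697)→(15,-7,11)
−g: flip: (15,-7,11)→(11,7,15)
−g: reduced (well bottom): (11,7,15) with a≤c, −a<b≤a
flip sign back: reduced form of g is (-11,-7,-15)
reduced forms (-11, -7, -15) vs (-11, -7, -15) ⇒ equivalent

yes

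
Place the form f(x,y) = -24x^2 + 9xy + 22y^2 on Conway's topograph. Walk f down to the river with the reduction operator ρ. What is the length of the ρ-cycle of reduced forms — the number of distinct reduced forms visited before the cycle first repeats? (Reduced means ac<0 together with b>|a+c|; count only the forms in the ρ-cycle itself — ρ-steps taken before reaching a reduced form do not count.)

D = 2193, ⌊√D⌋ = 46
river: ρ → (22,35,-11)
river: ρ → (-11,31,28)
river: ρ → (28,25,-14)
river: ρ → (-14,31,22)
river: ρ → (22,13,-23)
river: ρ → (-23,33,12)
river: ρ → (12,39,-14)
river: ρ → (-14,45,3)
river: ρ → (3,45,-14)
river: ρ → (-14,39,12)
river: ρ → (12,33,-23)
river: ρ → (-23,13,22)
river: ρ → (22,31,-14)
river: ρ → (-14,25,28)
river: ρ → (28,31,-11)
river: ρ → (-11,35,22)
river: ρ → (22,9,-24)
river: ρ → (-24,39,7)
river: ρ → (7,45,-6)
river: ρ → (-6,39,28)
river: ρ → (28,17,-17)
river: ρ → (-17,17,28)
river: ρ → (28,39,-6)
river: ρ → (-6,45,7)
river: ρ → (7,39,-24)
river: ρ → (-24,9,22)
ρ-cycle length = 26 (tail of 0 descent steps not counted)

26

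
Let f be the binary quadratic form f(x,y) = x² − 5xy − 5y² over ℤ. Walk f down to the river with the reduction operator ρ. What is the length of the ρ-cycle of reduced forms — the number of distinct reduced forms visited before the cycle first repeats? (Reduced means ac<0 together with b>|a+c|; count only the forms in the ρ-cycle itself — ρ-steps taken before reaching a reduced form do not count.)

D = 45, ⌊√D⌋ = 6
descent: ρ → (-5,5,1)  [lands on river]
river: ρ → (1,5,-5)
ρ-cycle length = 2 (tail of 1 descent step not counted)

2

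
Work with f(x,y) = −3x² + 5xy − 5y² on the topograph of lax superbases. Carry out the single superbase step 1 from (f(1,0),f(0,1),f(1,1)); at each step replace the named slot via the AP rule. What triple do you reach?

start (-3,-5,-3) = (f(1,0),f(0,1),f(1,1))
replace slot 1: 2·((-5)+(-3)) − (-3) = -13 → (-13,-5,-3)

-13,-5,-3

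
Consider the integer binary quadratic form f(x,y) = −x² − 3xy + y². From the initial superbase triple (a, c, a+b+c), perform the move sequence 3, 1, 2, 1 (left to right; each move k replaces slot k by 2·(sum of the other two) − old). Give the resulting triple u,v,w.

start (-1,1,-3) = (f(1,0),f(0,1),f(1,1))
replace slot 3: 2·((-1)+1) − (-3) = 3 → (-1,1,3)
replace slot 1: 2·(1+3) − (-1) = 9 → (9,1,3)
replace slot 2: 2·(9+3) − 1 = 23 → (9,23,3)
replace slot 1: 2·(23+3) − 9 = 43 → (43,23,3)

43,23,3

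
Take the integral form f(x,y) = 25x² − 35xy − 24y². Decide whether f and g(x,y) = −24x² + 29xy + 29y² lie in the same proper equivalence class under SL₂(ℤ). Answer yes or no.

D₁ = 3625, D₂ = 3625
river cycle of f (length 30): (-24, 35, 25), (25, 15, -34), (-34, 53, 6), (6, 55, -25), (-25, 45, 16), (16, 51, -16), (-16, 45, 25), (25, 55, -6), (-6, 53, 34), (34, 15, -25), … (20 more)
river cycle of g (length 26): (29, 29, -24), (-24, 19, 34), (34, 49, -9), (-9, 59, 4), (4, 53, -51), (-51, 49, 6), (6, 59, -6), (-6, 49, 51), (51, 53, -4), (-4, 59, 9), … (16 more)
cycles differ ⇒ inequivalent

no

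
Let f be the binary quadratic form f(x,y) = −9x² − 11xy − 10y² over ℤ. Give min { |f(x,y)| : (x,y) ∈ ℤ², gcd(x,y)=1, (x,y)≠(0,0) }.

translate: b→-7 (≡11 mod 18), so (9,11,10)→(9,-7,8)
flip: (9,-7,8)→(8,7,9)
reduced (well bottom): (8,7,9) with a≤c, −a<b≤a
well minimum |f| = |-8| = 8 (negative-definite)

8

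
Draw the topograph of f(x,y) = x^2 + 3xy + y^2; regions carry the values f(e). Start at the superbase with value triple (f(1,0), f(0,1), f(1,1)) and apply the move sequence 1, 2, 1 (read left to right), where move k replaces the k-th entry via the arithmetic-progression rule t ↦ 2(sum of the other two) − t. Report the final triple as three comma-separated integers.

start (1,1,5) = (f(1,0),f(0,1),f(1,1))
replace slot 1: 2·(1+5) − 1 = 11 → (11,1,5)
replace slot 2: 2·(11+5) − 1 = 31 → (11,31,5)
replace slot 1: 2·(31+5) − 11 = 61 → (61,31,5)

61,31,5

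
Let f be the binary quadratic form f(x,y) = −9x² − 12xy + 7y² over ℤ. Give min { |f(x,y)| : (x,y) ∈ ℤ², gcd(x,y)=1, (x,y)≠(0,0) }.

descent: ρ → (7,12,-9)  [lands on river]
river: ρ → (-9,6,10)
river: ρ → (10,14,-5)
river: ρ → (-5,16,7)
closes: descent 1, river 4
min |a| on river = 5

5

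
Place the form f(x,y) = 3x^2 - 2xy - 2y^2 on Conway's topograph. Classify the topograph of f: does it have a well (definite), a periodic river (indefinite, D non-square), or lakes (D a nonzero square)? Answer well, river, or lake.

D = b²−4ac = (-2)² − 4·3·(-2) = 28
D > 0 non-square ⇒ indefinite ⇒ periodic river

river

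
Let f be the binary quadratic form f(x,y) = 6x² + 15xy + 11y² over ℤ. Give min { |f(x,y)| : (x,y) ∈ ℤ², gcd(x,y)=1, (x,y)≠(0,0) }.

translate: b→3 (≡15 mod 12), so (6,15,11)→(6,3,2)
flip: (6,3,2)→(2,-3,6)
translate: b→1 (≡-3 mod 4), so (2,-3,6)→(2,1,5)
reduced (well bottom): (2,1,5) with a≤c, −a<b≤a
well minimum = a = 2

2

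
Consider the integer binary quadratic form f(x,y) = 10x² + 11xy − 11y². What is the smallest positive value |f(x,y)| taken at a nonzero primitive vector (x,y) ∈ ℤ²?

river: ρ → (-11,11,10)
river: ρ → (10,9,-12)
river: ρ → (-12,15,7)
river: ρ → (7,13,-14)
river: ρ → (-14,15,6)
river: ρ → (6,21,-5)
river: ρ → (-5,19,10)
river: ρ → (10,21,-3)
river: ρ → (-3,21,10)
river: ρ → (10,19,-5)
river: ρ → (-5,21,6)
river: ρ → (6,15,-14)
river: ρ → (-14,13,7)
river: ρ → (7,15,-12)
river: ρ → (-12,9,10)
river: ρ → (10,11,-11)
closes: descent 0, river 16
min |a| on river = 3

3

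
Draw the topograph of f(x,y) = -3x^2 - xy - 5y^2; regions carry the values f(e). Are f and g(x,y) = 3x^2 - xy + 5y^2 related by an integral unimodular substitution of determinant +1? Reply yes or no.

D₁ = -59, D₂ = -59
f is negative-definite; reduce −f:
−f: reduced (well bottom): (3,1,5) with a≤c, −a<b≤a
flip sign back: reduced form of f is (-3,-1,-5)
g: reduced (well bottom): (3,-1,5) with a≤c, −a<b≤a
reduced forms (-3, -1, -5) vs (3, -1, 5) ⇒ inequivalent

no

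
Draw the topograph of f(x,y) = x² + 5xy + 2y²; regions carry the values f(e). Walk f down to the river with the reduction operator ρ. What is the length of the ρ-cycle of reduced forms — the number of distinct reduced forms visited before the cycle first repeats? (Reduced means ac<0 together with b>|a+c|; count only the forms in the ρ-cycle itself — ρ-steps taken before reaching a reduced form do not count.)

D = 17, ⌊√D⌋ = 4
descent: ρ → (2,3,-1)  [lands on river]
river: ρ → (-1,3,2)
river: ρ → (2,1,-2)
river: ρ → (-2,3,1)
river: ρ → (1,3,-2)
river: ρ → (-2,1,2)
ρ-cycle length = 6 (tail of 1 descent step not counted)

6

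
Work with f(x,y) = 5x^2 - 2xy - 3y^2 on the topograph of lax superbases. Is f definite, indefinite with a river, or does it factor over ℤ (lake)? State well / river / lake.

D = b²−4ac = (-2)² − 4·5·(-3) = 64
D = 8² is a perfect square ⇒ form factors over ℤ ⇒ lakes

lake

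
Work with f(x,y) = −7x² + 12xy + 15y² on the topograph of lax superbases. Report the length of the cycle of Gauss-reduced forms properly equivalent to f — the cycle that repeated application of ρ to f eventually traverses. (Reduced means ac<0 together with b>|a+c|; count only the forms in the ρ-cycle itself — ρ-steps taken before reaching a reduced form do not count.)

D = 564, ⌊√D⌋ = 23
river: ρ → (15,18,-4)
river: ρ → (-4,22,5)
river: ρ → (5,18,-12)
river: ρ → (-12,6,11)
river: ρ → (11,16,-7)
river: ρ → (-7,12,15)
ρ-cycle length = 6 (tail of 0 descent steps not counted)

6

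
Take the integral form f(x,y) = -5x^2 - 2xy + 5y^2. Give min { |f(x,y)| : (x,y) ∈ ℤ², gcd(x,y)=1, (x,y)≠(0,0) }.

descent: ρ → (5,2,-5)  [lands on river]
river: ρ → (-5,8,2)
river: ρ → (2,8,-5)
river: ρ → (-5,2,5)
river: ρ → (5,8,-2)
river: ρ → (-2,8,5)
closes: descent 1, river 6
min |a| on river = 2

2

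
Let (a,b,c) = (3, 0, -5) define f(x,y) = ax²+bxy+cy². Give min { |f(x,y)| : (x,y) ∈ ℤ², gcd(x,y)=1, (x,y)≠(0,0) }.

descent: ρ → (-5,0,3)
descent: ρ → (3,6,-2)  [lands on river]
river: ρ → (-2,6,3)
closes: descent 2, river 2
min |a| on river = 2

2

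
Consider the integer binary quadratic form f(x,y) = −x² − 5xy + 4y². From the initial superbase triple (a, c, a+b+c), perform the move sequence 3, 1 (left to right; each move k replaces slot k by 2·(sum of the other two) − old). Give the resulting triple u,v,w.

start (-1,4,-2) = (f(1,0),f(0,1),f(1,1))
replace slot 3: 2·((-1)+4) − (-2) = 8 → (-1,4,8)
replace slot 1: 2·(4+8) − (-1) = 25 → (25,4,8)

25,4,8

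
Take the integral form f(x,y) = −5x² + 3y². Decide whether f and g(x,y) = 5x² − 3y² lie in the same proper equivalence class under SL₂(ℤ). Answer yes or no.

D₁ = 60, D₂ = 60
river cycle of f (length 2): (3, 6, -2), (-2, 6, 3)
river cycle of g (length 2): (-3, 6, 2), (2, 6, -3)
cycles differ ⇒ inequivalent

no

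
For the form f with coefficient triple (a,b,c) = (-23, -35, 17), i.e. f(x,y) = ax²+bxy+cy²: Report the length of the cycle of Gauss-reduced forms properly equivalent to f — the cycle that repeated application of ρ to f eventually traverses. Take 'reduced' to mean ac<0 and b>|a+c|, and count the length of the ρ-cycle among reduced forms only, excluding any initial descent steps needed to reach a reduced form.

D = 2789, ⌊√D⌋ = 52
descent: ρ → (17,35,-23)  [lands on river]
river: ρ → (-23,11,29)
river: ρ → (29,47,-5)
river: ρ → (-5,43,47)
river: ρ → (47,51,-1)
river: ρ → (-1,51,47)
river: ρ → (47,43,-5)
river: ρ → (-5,47,29)
river: ρ → (29,11,-23)
river: ρ → (-23,35,17)
river: ρ → (17,33,-25)
river: ρ → (-25,17,25)
river: ρ → (25,33,-17)
river: ρ → (-17,35,23)
river: ρ → (23,11,-29)
river: ρ → (-29,47,5)
river: ρ → (5,43,-47)
river: ρ → (-47,51,1)
river: ρ → (1,51,-47)
river: ρ → (-47,43,5)
river: ρ → (5,47,-29)
river: ρ → (-29,11,23)
river: ρ → (23,35,-17)
river: ρ → (-17,33,25)
river: ρ → (25,17,-25)
river: ρ → (-25,33,17)
ρ-cycle length = 26 (tail of 1 descent step not counted)

26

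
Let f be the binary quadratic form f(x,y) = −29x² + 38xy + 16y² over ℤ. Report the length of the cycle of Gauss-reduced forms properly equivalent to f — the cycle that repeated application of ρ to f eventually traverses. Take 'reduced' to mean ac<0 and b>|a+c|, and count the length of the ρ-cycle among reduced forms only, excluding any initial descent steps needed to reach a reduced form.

D = 3300, ⌊√D⌋ = 57
river: ρ → (16,26,-41)
river: ρ → (-41,56,1)
river: ρ → (1,56,-41)
river: ρ → (-41,26,16)
river: ρ → (16,38,-29)
river: ρ → (-29,20,25)
river: ρ → (25,30,-24)
river: ρ → (-24,18,31)
river: ρ → (31,44,-11)
river: ρ → (-11,44,31)
river: ρ → (31,18,-24)
river: ρ → (-24,30,25)
river: ρ → (25,20,-29)
river: ρ → (-29,38,16)
ρ-cycle length = 14 (tail of 0 descent steps not counted)

14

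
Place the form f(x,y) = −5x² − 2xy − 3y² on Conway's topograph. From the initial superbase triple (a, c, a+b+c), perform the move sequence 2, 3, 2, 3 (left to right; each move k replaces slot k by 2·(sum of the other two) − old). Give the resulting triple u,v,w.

start (-5,-3,-10) = (f(1,0),f(0,1),f(1,1))
replace slot 2: 2·((-5)+(-10)) − (-3) = -27 → (-5,-27,-10)
replace slot 3: 2·((-5)+(-27)) − (-10) = -54 → (-5,-27,-54)
replace slot 2: 2·((-5)+(-54)) − (-27) = -91 → (-5,-91,-54)
replace slot 3: 2·((-5)+(-91)) − (-54) = -138 → (-5,-91,-138)

-5,-91,-138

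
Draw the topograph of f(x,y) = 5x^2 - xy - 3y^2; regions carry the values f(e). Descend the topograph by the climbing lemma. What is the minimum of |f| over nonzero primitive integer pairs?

descent: ρ → (-3,7,1)  [lands on river]
river: ρ → (1,7,-3)
river: ρ → (-3,5,3)
river: ρ → (3,7,-1)
river: ρ → (-1,7,3)
river: ρ → (3,5,-3)
closes: descent 1, river 6
min |a| on river = 1

1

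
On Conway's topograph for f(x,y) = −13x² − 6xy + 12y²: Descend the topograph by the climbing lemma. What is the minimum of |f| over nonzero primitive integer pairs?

descent: ρ → (12,6,-13)  [lands on river]
river: ρ → (-13,20,5)
river: ρ → (5,20,-13)
river: ρ → (-13,6,12)
river: ρ → (12,18,-7)
river: ρ → (-7,24,3)
river: ρ → (3,24,-7)
river: ρ → (-7,18,12)
closes: descent 1, river 8
min |a| on river = 3

3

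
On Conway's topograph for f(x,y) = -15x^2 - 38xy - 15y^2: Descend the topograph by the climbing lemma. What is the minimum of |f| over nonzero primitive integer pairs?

descent: ρ → (-15,8,8)  [lands on river]
river: ρ → (8,8,-15)
river: ρ → (-15,22,1)
river: ρ → (1,22,-15)
closes: descent 1, river 4
min |a| on river = 1

1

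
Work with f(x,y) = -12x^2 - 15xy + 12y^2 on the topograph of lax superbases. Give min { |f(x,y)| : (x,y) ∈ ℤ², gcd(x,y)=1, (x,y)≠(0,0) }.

descent: ρ → (12,15,-12)  [lands on river]
river: ρ → (-12,9,15)
river: ρ → (15,21,-6)
river: ρ → (-6,27,3)
river: ρ → (3,27,-6)
river: ρ → (-6,21,15)
river: ρ → (15,9,-12)
river: ρ → (-12,15,12)
river: ρ → (12,9,-15)
river: ρ → (-15,21,6)
river: ρ → (6,27,-3)
river: ρ → (-3,27,6)
river: ρ → (6,21,-15)
river: ρ → (-15,9,12)
closes: descent 1, river 14
min |a| on river = 3

3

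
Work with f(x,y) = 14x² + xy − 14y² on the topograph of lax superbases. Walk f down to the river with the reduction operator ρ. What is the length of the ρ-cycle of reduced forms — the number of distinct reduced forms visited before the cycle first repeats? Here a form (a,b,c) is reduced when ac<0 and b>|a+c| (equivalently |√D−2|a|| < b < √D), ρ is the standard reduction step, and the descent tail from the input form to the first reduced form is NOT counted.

D = 785, ⌊√D⌋ = 28
river: ρ → (-14,27,1)
river: ρ → (1,27,-14)
river: ρ → (-14,1,14)
river: ρ → (14,27,-1)
river: ρ → (-1,27,14)
river: ρ → (14,1,-14)
ρ-cycle length = 6 (tail of 0 descent steps not counted)

6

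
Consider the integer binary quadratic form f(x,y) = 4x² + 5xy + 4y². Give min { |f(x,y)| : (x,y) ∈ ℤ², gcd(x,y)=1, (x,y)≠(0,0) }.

translate: b→-3 (≡5 mod 8), so (4,5,4)→(4,-3,3)
flip: (4,-3,3)→(3,3,4)
reduced (well bottom): (3,3,4) with a≤c, −a<b≤a
well minimum = a = 3

3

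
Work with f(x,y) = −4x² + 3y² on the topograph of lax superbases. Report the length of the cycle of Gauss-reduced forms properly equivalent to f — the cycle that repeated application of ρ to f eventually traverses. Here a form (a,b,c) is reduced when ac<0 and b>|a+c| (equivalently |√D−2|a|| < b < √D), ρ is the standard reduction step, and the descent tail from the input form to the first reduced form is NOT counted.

D = 48, ⌊√D⌋ = 6
descent: ρ → (3,6,-1)  [lands on river]
river: ρ → (-1,6,3)
ρ-cycle length = 2 (tail of 1 descent step not counted)

2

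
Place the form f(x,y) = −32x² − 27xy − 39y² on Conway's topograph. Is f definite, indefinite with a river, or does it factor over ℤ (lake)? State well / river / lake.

D = b²−4ac = (-27)² − 4·(-32)·(-39) = -4263
D < 0 ⇒ definite ⇒ every region one sign ⇒ single well

well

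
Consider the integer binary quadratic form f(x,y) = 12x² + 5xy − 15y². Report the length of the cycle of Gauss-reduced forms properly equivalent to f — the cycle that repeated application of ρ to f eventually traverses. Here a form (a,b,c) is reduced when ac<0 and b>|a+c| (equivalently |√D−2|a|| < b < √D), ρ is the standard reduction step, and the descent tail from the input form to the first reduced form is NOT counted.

D = 745, ⌊√D⌋ = 27
river: ρ → (-15,25,2)
river: ρ → (2,27,-2)
river: ρ → (-2,25,15)
river: ρ → (15,5,-12)
river: ρ → (-12,19,8)
river: ρ → (8,13,-18)
river: ρ → (-18,23,3)
river: ρ → (3,25,-10)
river: ρ → (-10,15,13)
river: ρ → (13,11,-12)
river: ρ → (-12,13,12)
river: ρ → (12,11,-13)
river: ρ → (-13,15,10)
river: ρ → (10,25,-3)
river: ρ → (-3,23,18)
river: ρ → (18,13,-8)
river: ρ → (-8,19,12)
river: ρ → (12,5,-15)
ρ-cycle length = 18 (tail of 0 descent steps not counted)

18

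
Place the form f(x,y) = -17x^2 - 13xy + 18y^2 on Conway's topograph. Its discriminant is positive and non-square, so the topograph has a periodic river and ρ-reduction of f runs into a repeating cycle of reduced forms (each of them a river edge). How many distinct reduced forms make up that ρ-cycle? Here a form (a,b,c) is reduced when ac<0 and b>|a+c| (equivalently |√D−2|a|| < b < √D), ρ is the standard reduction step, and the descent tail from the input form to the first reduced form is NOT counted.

D = 1393, ⌊√D⌋ = 37
descent: ρ → (18,13,-17)  [lands on river]
river: ρ → (-17,21,14)
river: ρ → (14,35,-3)
river: ρ → (-3,37,2)
river: ρ → (2,35,-21)
river: ρ → (-21,7,16)
river: ρ → (16,25,-12)
river: ρ → (-12,23,18)
ρ-cycle length = 8 (tail of 1 descent step not counted)

8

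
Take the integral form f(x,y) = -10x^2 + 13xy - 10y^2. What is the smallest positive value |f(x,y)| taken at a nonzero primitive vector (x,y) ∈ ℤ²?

translate: b→7 (≡-13 mod 20), so (10,-13,10)→(10,7,7)
flip: (10,7,7)→(7,-7,10)
translate: b→7 (≡-7 mod 14), so (7,-7,10)→(7,7,10)
reduced (well bottom): (7,7,10) with a≤c, −a<b≤a
well minimum |f| = |-7| = 7 (negative-definite)

7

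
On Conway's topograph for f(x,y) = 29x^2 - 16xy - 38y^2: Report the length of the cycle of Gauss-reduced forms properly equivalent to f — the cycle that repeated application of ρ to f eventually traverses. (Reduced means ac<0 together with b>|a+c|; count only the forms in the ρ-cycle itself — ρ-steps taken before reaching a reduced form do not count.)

D = 4664, ⌊√D⌋ = 68
descent: ρ → (-38,16,29)  [lands on river]
river: ρ → (29,42,-25)
river: ρ → (-25,58,13)
river: ρ → (13,46,-49)
river: ρ → (-49,52,10)
river: ρ → (10,68,-1)
river: ρ → (-1,68,10)
river: ρ → (10,52,-49)
river: ρ → (-49,46,13)
river: ρ → (13,58,-25)
river: ρ → (-25,42,29)
river: ρ → (29,16,-38)
river: ρ → (-38,60,7)
river: ρ → (7,66,-11)
river: ρ → (-11,66,7)
river: ρ → (7,60,-38)
ρ-cycle length = 16 (tail of 1 descent step not counted)

16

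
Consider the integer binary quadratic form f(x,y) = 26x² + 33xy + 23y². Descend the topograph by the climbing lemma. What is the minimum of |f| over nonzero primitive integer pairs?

translate: b→-19 (≡33 mod 52), so (26,33,23)→(26,-19,16)
flip: (26,-19,16)→(16,19,26)
translate: b→-13 (≡19 mod 32), so (16,19,26)→(16,-13,23)
reduced (well bottom): (16,-13,23) with a≤c, −a<b≤a
well minimum = a = 16

16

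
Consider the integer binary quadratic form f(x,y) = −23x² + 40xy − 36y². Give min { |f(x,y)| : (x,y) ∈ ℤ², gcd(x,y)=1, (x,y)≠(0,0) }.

translate: b→6 (≡-40 mod 46), so (23,-40,36)→(23,6,19)
flip: (23,6,19)→(19,-6,23)
reduced (well bottom): (19,-6,23) with a≤c, −a<b≤a
well minimum |f| = |-19| = 19 (negative-definite)

19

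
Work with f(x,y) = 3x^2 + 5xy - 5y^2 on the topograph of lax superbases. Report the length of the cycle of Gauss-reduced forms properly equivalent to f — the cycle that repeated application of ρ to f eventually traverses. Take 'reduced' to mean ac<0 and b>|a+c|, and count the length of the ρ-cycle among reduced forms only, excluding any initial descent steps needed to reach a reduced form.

D = 85, ⌊√D⌋ = 9
river: ρ → (-5,5,3)
river: ρ → (3,7,-3)
river: ρ → (-3,5,5)
river: ρ → (5,5,-3)
river: ρ → (-3,7,3)
river: ρ → (3,5,-5)
ρ-cycle length = 6 (tail of 0 descent steps not counted)

6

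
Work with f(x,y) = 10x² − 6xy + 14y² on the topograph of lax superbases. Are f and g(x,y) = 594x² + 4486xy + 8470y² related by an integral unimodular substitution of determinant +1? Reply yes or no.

D₁ = -524, D₂ = -524
f: reduced (well bottom): (10,-6,14) with a≤c, −a<b≤a
g: translate: b→-266 (≡4486 mod 1188), so (594,4486,8470)→(594,-266,30)
g: flip: (594,-266,30)→(30,266,594)
g: translate: b→26 (≡266 mod 60), so (30,266,594)→(30,26,10)
g: flip: (30,26,10)→(10,-26,30)
g: translate: b→-6 (≡-26 mod 20), so (10,-26,30)→(10,-6,14)
g: reduced (well bottom): (10,-6,14) with a≤c, −a<b≤a
reduced forms (10, -6, 14) vs (10, -6, 14) ⇒ equivalent

yes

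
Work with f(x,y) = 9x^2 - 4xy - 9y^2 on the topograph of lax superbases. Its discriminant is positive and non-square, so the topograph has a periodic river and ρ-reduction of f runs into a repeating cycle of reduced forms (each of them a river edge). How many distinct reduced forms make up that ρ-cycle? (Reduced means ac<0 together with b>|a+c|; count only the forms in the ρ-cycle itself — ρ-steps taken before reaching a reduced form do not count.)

D = 340, ⌊√D⌋ = 18
descent: ρ → (-9,4,9)  [lands on river]
river: ρ → (9,14,-4)
river: ρ → (-4,18,1)
river: ρ → (1,18,-4)
river: ρ → (-4,14,9)
river: ρ → (9,4,-9)
river: ρ → (-9,14,4)
river: ρ → (4,18,-1)
river: ρ → (-1,18,4)
river: ρ → (4,14,-9)
ρ-cycle length = 10 (tail of 1 descent step not counted)

10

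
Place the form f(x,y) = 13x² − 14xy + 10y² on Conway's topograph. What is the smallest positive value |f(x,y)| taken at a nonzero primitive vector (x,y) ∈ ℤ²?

translate: b→12 (≡-14 mod 26), so (13,-14,10)→(13,12,9)
flip: (13,12,9)→(9,-12,13)
translate: b→6 (≡-12 mod 18), so (9,-12,13)→(9,6,10)
reduced (well bottom): (9,6,10) with a≤c, −a<b≤a
well minimum = a = 9

9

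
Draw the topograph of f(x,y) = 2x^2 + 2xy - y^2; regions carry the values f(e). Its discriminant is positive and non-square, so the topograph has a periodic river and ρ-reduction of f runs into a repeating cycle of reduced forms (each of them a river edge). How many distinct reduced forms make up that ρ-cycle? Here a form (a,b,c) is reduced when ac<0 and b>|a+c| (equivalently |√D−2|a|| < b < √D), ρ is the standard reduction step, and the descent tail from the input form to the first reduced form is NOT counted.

D = 12, ⌊√D⌋ = 3
river: ρ → (-1,2,2)
river: ρ → (2,2,-1)
ρ-cycle length = 2 (tail of 0 descent steps not counted)

2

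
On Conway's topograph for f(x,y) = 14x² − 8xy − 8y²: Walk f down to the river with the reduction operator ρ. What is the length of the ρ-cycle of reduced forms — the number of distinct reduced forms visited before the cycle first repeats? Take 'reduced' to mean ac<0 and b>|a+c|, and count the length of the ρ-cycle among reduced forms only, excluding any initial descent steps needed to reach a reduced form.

D = 512, ⌊√D⌋ = 22
descent: ρ → (-8,8,14)  [lands on river]
river: ρ → (14,20,-2)
river: ρ → (-2,20,14)
river: ρ → (14,8,-8)
ρ-cycle length = 4 (tail of 1 descent step not counted)

4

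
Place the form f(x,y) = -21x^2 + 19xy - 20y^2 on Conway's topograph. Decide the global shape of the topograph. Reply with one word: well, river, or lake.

D = b²−4ac = 19² − 4·(-21)·(-20) = -1319
D < 0 ⇒ definite ⇒ every region one sign ⇒ single well

well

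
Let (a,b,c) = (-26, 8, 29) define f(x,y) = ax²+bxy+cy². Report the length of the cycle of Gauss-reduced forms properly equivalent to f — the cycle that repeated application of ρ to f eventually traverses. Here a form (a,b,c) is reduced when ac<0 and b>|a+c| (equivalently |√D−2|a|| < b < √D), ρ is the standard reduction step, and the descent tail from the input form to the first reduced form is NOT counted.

D = 3080, ⌊√D⌋ = 55
river: ρ → (29,50,-5)
river: ρ → (-5,50,29)
river: ρ → (29,8,-26)
river: ρ → (-26,44,11)
river: ρ → (11,44,-26)
river: ρ → (-26,8,29)
ρ-cycle length = 6 (tail of 0 descent steps not counted)

6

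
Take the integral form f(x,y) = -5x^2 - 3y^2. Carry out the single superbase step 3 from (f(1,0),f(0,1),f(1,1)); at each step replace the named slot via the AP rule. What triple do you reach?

start (-5,-3,-8) = (f(1,0),f(0,1),f(1,1))
replace slot 3: 2·((-5)+(-3)) − (-8) = -8 → (-5,-3,-8)

-5,-3,-8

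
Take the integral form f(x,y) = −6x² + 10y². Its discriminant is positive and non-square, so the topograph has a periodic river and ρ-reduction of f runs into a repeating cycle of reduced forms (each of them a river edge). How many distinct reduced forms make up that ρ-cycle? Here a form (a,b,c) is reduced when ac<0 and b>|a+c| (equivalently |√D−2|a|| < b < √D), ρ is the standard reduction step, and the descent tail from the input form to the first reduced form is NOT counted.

D = 240, ⌊√D⌋ = 15
descent: ρ → (10,0,-6)
descent: ρ → (-6,12,4)  [lands on river]
river: ρ → (4,12,-6)
ρ-cycle length = 2 (tail of 2 descent steps not counted)

2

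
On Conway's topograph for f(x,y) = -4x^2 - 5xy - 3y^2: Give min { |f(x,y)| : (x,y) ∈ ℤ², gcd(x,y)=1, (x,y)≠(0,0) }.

translate: b→-3 (≡5 mod 8), so (4,5,3)→(4,-3,2)
flip: (4,-3,2)→(2,3,4)
translate: b→-1 (≡3 mod 4), so (2,3,4)→(2,-1,3)
reduced (well bottom): (2,-1,3) with a≤c, −a<b≤a
well minimum |f| = |-2| = 2 (negative-definite)

2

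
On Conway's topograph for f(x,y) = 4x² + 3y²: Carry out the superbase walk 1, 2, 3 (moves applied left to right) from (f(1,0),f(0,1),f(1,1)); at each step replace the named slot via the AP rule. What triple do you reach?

start (4,3,7) = (f(1,0),f(0,1),f(1,1))
replace slot 1: 2·(3+7) − 4 = 16 → (16,3,7)
replace slot 2: 2·(16+7) − 3 = 43 → (16,43,7)
replace slot 3: 2·(16+43) − 7 = 111 → (16,43,111)

16,43,111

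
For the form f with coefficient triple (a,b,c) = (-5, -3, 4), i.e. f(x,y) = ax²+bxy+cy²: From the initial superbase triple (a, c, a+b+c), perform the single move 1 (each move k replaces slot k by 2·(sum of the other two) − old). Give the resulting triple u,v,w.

start (-5,4,-4) = (f(1,0),f(0,1),f(1,1))
replace slot 1: 2·(4+(-4)) − (-5) = 5 → (5,4,-4)

5,4,-4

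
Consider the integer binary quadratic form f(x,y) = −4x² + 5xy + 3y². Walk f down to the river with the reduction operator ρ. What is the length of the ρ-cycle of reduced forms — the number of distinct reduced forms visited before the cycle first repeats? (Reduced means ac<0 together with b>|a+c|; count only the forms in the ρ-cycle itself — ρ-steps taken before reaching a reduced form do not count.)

D = 73, ⌊√D⌋ = 8
river: ρ → (3,7,-2)
river: ρ → (-2,5,6)
river: ρ → (6,7,-1)
river: ρ → (-1,7,6)
river: ρ → (6,5,-2)
river: ρ → (-2,7,3)
river: ρ → (3,5,-4)
river: ρ → (-4,3,4)
river: ρ → (4,5,-3)
river: ρ → (-3,7,2)
river: ρ → (2,5,-6)
river: ρ → (-6,7,1)
river: ρ → (1,7,-6)
river: ρ → (-6,5,2)
river: ρ → (2,7,-3)
river: ρ → (-3,5,4)
river: ρ → (4,3,-4)
river: ρ → (-4,5,3)
ρ-cycle length = 18 (tail of 0 descent steps not counted)

18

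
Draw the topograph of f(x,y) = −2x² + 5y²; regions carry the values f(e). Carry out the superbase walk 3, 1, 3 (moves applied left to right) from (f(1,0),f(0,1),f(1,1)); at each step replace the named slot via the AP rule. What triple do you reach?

start (-2,5,3) = (f(1,0),f(0,1),f(1,1))
replace slot 3: 2·((-2)+5) − 3 = 3 → (-2,5,3)
replace slot 1: 2·(5+3) − (-2) = 18 → (18,5,3)
replace slot 3: 2·(18+5) − 3 = 43 → (18,5,43)

18,5,43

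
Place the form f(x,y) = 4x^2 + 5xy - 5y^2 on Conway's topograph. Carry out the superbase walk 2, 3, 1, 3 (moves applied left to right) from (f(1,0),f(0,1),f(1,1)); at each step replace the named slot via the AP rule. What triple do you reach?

start (4,-5,4) = (f(1,0),f(0,1),f(1,1))
replace slot 2: 2·(4+4) − (-5) = 21 → (4,21,4)
replace slot 3: 2·(4+21) − 4 = 46 → (4,21,46)
replace slot 1: 2·(21+46) − 4 = 130 → (130,21,46)
replace slot 3: 2·(130+21) − 46 = 256 → (130,21,256)

130,21,256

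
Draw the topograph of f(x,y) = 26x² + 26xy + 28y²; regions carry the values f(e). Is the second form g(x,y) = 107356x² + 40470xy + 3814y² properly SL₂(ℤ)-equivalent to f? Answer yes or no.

D₁ = -2236, D₂ = -2236
f: reduced (well bottom): (26,26,28) with a≤c, −a<b≤a
g: flip: (107356,40470,3814)→(3814,-40470,107356)
g: translate: b→-2330 (≡-40470 mod 7628), so (3814,-40470,107356)→(3814,-2330,356)
g: flip: (3814,-2330,356)→(356,2330,3814)
g: translate: b→194 (≡2330 mod 712), so (356,2330,3814)→(356,194,28)
g: flip: (356,194,28)→(28,-194,356)
g: translate: b→-26 (≡-194 mod 56), so (28,-194,356)→(28,-26,26)
g: flip: (28,-26,26)→(26,26,28)
g: reduced (well bottom): (26,26,28) with a≤c, −a<b≤a
reduced forms (26, 26, 28) vs (26, 26, 28) ⇒ equivalent

yes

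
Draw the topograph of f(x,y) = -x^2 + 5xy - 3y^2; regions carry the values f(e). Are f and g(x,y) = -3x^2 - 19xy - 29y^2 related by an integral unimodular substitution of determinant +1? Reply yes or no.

D₁ = 13, D₂ = 13
river cycle of f (length 2): (1, 3, -1), (-1, 3, 1)
river cycle of g (length 2): (1, 3, -1), (-1, 3, 1)
cycles coincide ⇒ equivalent

yes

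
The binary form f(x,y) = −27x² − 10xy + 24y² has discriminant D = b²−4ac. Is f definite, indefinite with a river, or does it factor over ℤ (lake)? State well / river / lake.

D = b²−4ac = (-10)² − 4·(-27)·24 = 2692
D > 0 non-square ⇒ indefinite ⇒ periodic river

river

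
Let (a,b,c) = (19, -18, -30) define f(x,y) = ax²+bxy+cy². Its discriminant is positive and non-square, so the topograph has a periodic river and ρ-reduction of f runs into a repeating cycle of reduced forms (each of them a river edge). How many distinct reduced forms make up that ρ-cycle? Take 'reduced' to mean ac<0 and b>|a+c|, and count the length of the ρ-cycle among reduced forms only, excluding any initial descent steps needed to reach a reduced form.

D = 2604, ⌊√D⌋ = 51
descent: ρ → (-30,18,19)  [lands on river]
river: ρ → (19,20,-29)
river: ρ → (-29,38,10)
river: ρ → (10,42,-21)
river: ρ → (-21,42,10)
river: ρ → (10,38,-29)
river: ρ → (-29,20,19)
river: ρ → (19,18,-30)
river: ρ → (-30,42,7)
river: ρ → (7,42,-30)
ρ-cycle length = 10 (tail of 1 descent step not counted)

10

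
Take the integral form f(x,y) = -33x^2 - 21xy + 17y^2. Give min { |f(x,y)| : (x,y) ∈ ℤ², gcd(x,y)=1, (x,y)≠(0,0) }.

descent: ρ → (17,21,-33)  [lands on river]
river: ρ → (-33,45,5)
river: ρ → (5,45,-33)
river: ρ → (-33,21,17)
river: ρ → (17,47,-7)
river: ρ → (-7,51,3)
river: ρ → (3,51,-7)
river: ρ → (-7,47,17)
closes: descent 1, river 8
min |a| on river = 3

3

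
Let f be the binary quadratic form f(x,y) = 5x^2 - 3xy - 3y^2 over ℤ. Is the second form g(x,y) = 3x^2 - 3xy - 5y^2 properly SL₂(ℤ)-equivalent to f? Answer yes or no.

D₁ = 69, D₂ = 69
river cycle of f (length 4): (-3, 3, 5), (5, 7, -1), (-1, 7, 5), (5, 3, -3)
river cycle of g (length 4): (-5, 3, 3), (3, 3, -5), (-5, 7, 1), (1, 7, -5)
cycles differ ⇒ inequivalent

no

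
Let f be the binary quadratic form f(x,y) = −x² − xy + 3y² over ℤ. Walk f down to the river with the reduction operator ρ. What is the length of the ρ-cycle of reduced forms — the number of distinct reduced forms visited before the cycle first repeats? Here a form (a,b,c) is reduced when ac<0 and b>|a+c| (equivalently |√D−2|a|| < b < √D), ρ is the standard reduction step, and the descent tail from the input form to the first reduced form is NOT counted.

D = 13, ⌊√D⌋ = 3
descent: ρ → (3,1,-1)
descent: ρ → (-1,3,1)  [lands on river]
river: ρ → (1,3,-1)
ρ-cycle length = 2 (tail of 2 descent steps not counted)

2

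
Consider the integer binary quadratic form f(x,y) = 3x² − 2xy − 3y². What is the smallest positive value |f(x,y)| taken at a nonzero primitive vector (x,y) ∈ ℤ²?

descent: ρ → (-3,2,3)  [lands on river]
river: ρ → (3,4,-2)
river: ρ → (-2,4,3)
river: ρ → (3,2,-3)
river: ρ → (-3,4,2)
river: ρ → (2,4,-3)
closes: descent 1, river 6
min |a| on river = 2

2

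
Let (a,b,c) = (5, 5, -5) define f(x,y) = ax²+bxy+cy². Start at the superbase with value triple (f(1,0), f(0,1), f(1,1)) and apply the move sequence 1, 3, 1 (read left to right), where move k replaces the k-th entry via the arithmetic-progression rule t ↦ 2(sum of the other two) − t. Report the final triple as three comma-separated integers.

start (5,-5,5) = (f(1,0),f(0,1),f(1,1))
replace slot 1: 2·((-5)+5) − 5 = -5 → (-5,-5,5)
replace slot 3: 2·((-5)+(-5)) − 5 = -25 → (-5,-5,-25)
replace slot 1: 2·((-5)+(-25)) − (-5) = -55 → (-55,-5,-25)

-55,-5,-25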